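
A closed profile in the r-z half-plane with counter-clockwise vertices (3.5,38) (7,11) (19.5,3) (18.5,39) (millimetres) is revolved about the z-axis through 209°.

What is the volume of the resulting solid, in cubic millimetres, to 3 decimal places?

Profile (r,z), 4 vertices: (3.5,38) (7,11) (19.5,3) (18.5,39)
edge 0: (3.5,38)→(7,11)  cross = 3.5·11 − 7·38 = -227.5000; (r_i+r_j)·cross = 10.5·-227.5000 = -2388.7500
edge 1: (7,11)→(19.5,3)  cross = 7·3 − 19.5·11 = -193.5000; (r_i+r_j)·cross = 26.5·-193.5000 = -5127.7500
edge 2: (19.5,3)→(18.5,39)  cross = 19.5·39 − 18.5·3 = 705.0000; (r_i+r_j)·cross = 38·705.0000 = 26790.0000
edge 3: (18.5,39)→(3.5,38)  cross = 18.5·38 − 3.5·39 = 566.5000; (r_i+r_j)·cross = 22·566.5000 = 12463.0000
Σcross = 850.5000 → A = |Σcross|/2 = 425.2500 mm²
Σ(r_i+r_j)·cross = 31736.5000 → first moment M = |Σ|/6 = 5289.4167
R_c = M/A = 5289.4167/425.2500 = 12.4384 mm
θ = 209° = 3.647738 rad
V = θ·R_c·A = 3.647738·12.4384·425.2500 = 19294.407 mm³

Volume = 19294.407 mm³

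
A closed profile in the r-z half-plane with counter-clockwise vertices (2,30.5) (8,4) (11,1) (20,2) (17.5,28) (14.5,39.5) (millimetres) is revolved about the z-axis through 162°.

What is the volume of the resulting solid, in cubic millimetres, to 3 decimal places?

Profile (r,z), 6 vertices: (2,30.5) (8,4) (11,1) (20,2) (17.5,28) (14.5,39.5)
edge 0: (2,30.5)→(8,4)  cross = 2·4 − 8·30.5 = -236.0000; (r_i+r_j)·cross = 10·-236.0000 = -2360.0000
edge 1: (8,4)→(11,1)  cross = 8·1 − 11·4 = -36.0000; (r_i+r_j)·cross = 19·-36.0000 = -684.0000
edge 2: (11,1)→(20,2)  cross = 11·2 − 20·1 = 2.0000; (r_i+r_j)·cross = 31·2.0000 = 62.0000
edge 3: (20,2)→(17.5,28)  cross = 20·28 − 17.5·2 = 525.0000; (r_i+r_j)·cross = 37.5·525.0000 = 19687.5000
edge 4: (17.5,28)→(14.5,39.5)  cross = 17.5·39.5 − 14.5·28 = 285.2500; (r_i+r_j)·cross = 32·285.2500 = 9128.0000
edge 5: (14.5,39.5)→(2,30.5)  cross = 14.5·30.5 − 2·39.5 = 363.2500; (r_i+r_j)·cross = 16.5·363.2500 = 5993.6250
Σcross = 903.5000 → A = |Σcross|/2 = 451.7500 mm²
Σ(r_i+r_j)·cross = 31827.1250 → first moment M = |Σ|/6 = 5304.5208
R_c = M/A = 5304.5208/451.7500 = 11.7422 mm
θ = 162° = 2.827433 rad
V = θ·R_c·A = 2.827433·11.7422·451.7500 = 14998.179 mm³

Volume = 14998.179 mm³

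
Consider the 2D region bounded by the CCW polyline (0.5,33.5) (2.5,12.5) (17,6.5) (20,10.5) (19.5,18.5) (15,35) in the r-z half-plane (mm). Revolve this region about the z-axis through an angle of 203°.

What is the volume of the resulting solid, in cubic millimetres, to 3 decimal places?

Profile (r,z), 6 vertices: (0.5,33.5) (2.5,12.5) (17,6.5) (20,10.5) (19.5,18.5) (15,35)
edge 0: (0.5,33.5)→(2.5,12.5)  cross = 0.5·12.5 − 2.5·33.5 = -77.5000; (r_i+r_j)·cross = 3·-77.5000 = -232.5000
edge 1: (2.5,12.5)→(17,6.5)  cross = 2.5·6.5 − 17·12.5 = -196.2500; (r_i+r_j)·cross = 19.5·-196.2500 = -3826.8750
edge 2: (17,6.5)→(20,10.5)  cross = 17·10.5 − 20·6.5 = 48.5000; (r_i+r_j)·cross = 37·48.5000 = 1794.5000
edge 3: (20,10.5)→(19.5,18.5)  cross = 20·18.5 − 19.5·10.5 = 165.2500; (r_i+r_j)·cross = 39.5·165.2500 = 6527.3750
edge 4: (19.5,18.5)→(15,35)  cross = 19.5·35 − 15·18.5 = 405.0000; (r_i+r_j)·cross = 34.5·405.0000 = 13972.5000
edge 5: (15,35)→(0.5,33.5)  cross = 15·33.5 − 0.5·35 = 485.0000; (r_i+r_j)·cross = 15.5·485.0000 = 7517.5000
Σcross = 830.0000 → A = |Σcross|/2 = 415.0000 mm²
Σ(r_i+r_j)·cross = 25752.5000 → first moment M = |Σ|/6 = 4292.0833
R_c = M/A = 4292.0833/415.0000 = 10.3424 mm
θ = 203° = 3.543018 rad
V = θ·R_c·A = 3.543018·10.3424·415.0000 = 15206.930 mm³

Volume = 15206.930 mm³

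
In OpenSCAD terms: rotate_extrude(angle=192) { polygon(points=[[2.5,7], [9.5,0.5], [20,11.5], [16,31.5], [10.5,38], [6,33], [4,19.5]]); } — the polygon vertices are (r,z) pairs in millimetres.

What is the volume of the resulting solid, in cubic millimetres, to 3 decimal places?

Profile (r,z), 7 vertices: (2.5,7) (9.5,0.5) (20,11.5) (16,31.5) (10.5,38) (6,33) (4,19.5)
edge 0: (2.5,7)→(9.5,0.5)  cross = 2.5·0.5 − 9.5·7 = -65.2500; (r_i+r_j)·cross = 12·-65.2500 = -783.0000
edge 1: (9.5,0.5)→(20,11.5)  cross = 9.5·11.5 − 20·0.5 = 99.2500; (r_i+r_j)·cross = 29.5·99.2500 = 2927.8750
edge 2: (20,11.5)→(16,31.5)  cross = 20·31.5 − 16·11.5 = 446.0000; (r_i+r_j)·cross = 36·446.0000 = 16056.0000
edge 3: (16,31.5)→(10.5,38)  cross = 16·38 − 10.5·31.5 = 277.2500; (r_i+r_j)·cross = 26.5·277.2500 = 7347.1250
edge 4: (10.5,38)→(6,33)  cross = 10.5·33 − 6·38 = 118.5000; (r_i+r_j)·cross = 16.5·118.5000 = 1955.2500
edge 5: (6,33)→(4,19.5)  cross = 6·19.5 − 4·33 = -15.0000; (r_i+r_j)·cross = 10·-15.0000 = -150.0000
edge 6: (4,19.5)→(2.5,7)  cross = 4·7 − 2.5·19.5 = -20.7500; (r_i+r_j)·cross = 6.5·-20.7500 = -134.8750
Σcross = 840.0000 → A = |Σcross|/2 = 420.0000 mm²
Σ(r_i+r_j)·cross = 27218.3750 → first moment M = |Σ|/6 = 4536.3958
R_c = M/A = 4536.3958/420.0000 = 10.8009 mm
θ = 192° = 3.351032 rad
V = θ·R_c·A = 3.351032·10.8009·420.0000 = 15201.608 mm³

Volume = 15201.608 mm³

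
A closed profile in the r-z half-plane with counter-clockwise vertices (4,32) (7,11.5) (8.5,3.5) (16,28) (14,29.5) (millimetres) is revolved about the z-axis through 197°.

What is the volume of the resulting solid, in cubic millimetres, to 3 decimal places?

Profile (r,z), 5 vertices: (4,32) (7,11.5) (8.5,3.5) (16,28) (14,29.5)
edge 0: (4,32)→(7,11.5)  cross = 4·11.5 − 7·32 = -178.0000; (r_i+r_j)·cross = 11·-178.0000 = -1958.0000
edge 1: (7,11.5)→(8.5,3.5)  cross = 7·3.5 − 8.5·11.5 = -73.2500; (r_i+r_j)·cross = 15.5·-73.2500 = -1135.3750
edge 2: (8.5,3.5)→(16,28)  cross = 8.5·28 − 16·3.5 = 182.0000; (r_i+r_j)·cross = 24.5·182.0000 = 4459.0000
edge 3: (16,28)→(14,29.5)  cross = 16·29.5 − 14·28 = 80.0000; (r_i+r_j)·cross = 30·80.0000 = 2400.0000
edge 4: (14,29.5)→(4,32)  cross = 14·32 − 4·29.5 = 330.0000; (r_i+r_j)·cross = 18·330.0000 = 5940.0000
Σcross = 340.7500 → A = |Σcross|/2 = 170.3750 mm²
Σ(r_i+r_j)·cross = 9705.6250 → first moment M = |Σ|/6 = 1617.6042
R_c = M/A = 1617.6042/170.3750 = 9.4944 mm
θ = 197° = 3.438299 rad
V = θ·R_c·A = 3.438299·9.4944·170.3750 = 5561.806 mm³

Volume = 5561.806 mm³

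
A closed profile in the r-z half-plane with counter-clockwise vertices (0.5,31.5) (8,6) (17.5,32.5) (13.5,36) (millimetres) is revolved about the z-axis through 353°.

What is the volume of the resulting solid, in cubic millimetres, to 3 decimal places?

Volume = 13827.622 mm³

Profile (r,z), 4 vertices: (0.5,31.5) (8,6) (17.5,32.5) (13.5,36)
edge 0: (0.5,31.5)→(8,6)  cross = 0.5·6 − 8·31.5 = -249.0000; (r_i+r_j)·cross = 8.5·-249.0000 = -2116.5000
edge 1: (8,6)→(17.5,32.5)  cross = 8·32.5 − 17.5·6 = 155.0000; (r_i+r_j)·cross = 25.5·155.0000 = 3952.5000
edge 2: (17.5,32.5)→(13.5,36)  cross = 17.5·36 − 13.5·32.5 = 191.2500; (r_i+r_j)·cross = 31·191.2500 = 5928.7500
edge 3: (13.5,36)→(0.5,31.5)  cross = 13.5·31.5 − 0.5·36 = 407.2500; (r_i+r_j)·cross = 14·407.2500 = 5701.5000
Σcross = 504.5000 → A = |Σcross|/2 = 252.2500 mm²
Σ(r_i+r_j)·cross = 13466.2500 → first moment M = |Σ|/6 = 2244.3750
R_c = M/A = 2244.3750/252.2500 = 8.8974 mm
θ = 353° = 6.161012 rad
V = θ·R_c·A = 6.161012·8.8974·252.2500 = 13827.622 mm³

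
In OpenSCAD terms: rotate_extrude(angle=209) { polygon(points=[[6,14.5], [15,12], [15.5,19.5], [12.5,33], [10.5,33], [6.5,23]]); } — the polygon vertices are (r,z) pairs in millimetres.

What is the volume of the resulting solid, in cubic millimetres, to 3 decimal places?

Volume = 5544.486 mm³

Profile (r,z), 6 vertices: (6,14.5) (15,12) (15.5,19.5) (12.5,33) (10.5,33) (6.5,23)
edge 0: (6,14.5)→(15,12)  cross = 6·12 − 15·14.5 = -145.5000; (r_i+r_j)·cross = 21·-145.5000 = -3055.5000
edge 1: (15,12)→(15.5,19.5)  cross = 15·19.5 − 15.5·12 = 106.5000; (r_i+r_j)·cross = 30.5·106.5000 = 3248.2500
edge 2: (15.5,19.5)→(12.5,33)  cross = 15.5·33 − 12.5·19.5 = 267.7500; (r_i+r_j)·cross = 28·267.7500 = 7497.0000
edge 3: (12.5,33)→(10.5,33)  cross = 12.5·33 − 10.5·33 = 66.0000; (r_i+r_j)·cross = 23·66.0000 = 1518.0000
edge 4: (10.5,33)→(6.5,23)  cross = 10.5·23 − 6.5·33 = 27.0000; (r_i+r_j)·cross = 17·27.0000 = 459.0000
edge 5: (6.5,23)→(6,14.5)  cross = 6.5·14.5 − 6·23 = -43.7500; (r_i+r_j)·cross = 12.5·-43.7500 = -546.8750
Σcross = 278.0000 → A = |Σcross|/2 = 139.0000 mm²
Σ(r_i+r_j)·cross = 9119.8750 → first moment M = |Σ|/6 = 1519.9792
R_c = M/A = 1519.9792/139.0000 = 10.9351 mm
θ = 209° = 3.647738 rad
V = θ·R_c·A = 3.647738·10.9351·139.0000 = 5544.486 mm³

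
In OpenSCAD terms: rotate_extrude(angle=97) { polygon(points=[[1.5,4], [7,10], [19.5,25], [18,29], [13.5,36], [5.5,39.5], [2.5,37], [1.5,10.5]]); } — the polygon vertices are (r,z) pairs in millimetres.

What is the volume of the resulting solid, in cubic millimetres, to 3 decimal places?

Volume = 5313.667 mm³

Profile (r,z), 8 vertices: (1.5,4) (7,10) (19.5,25) (18,29) (13.5,36) (5.5,39.5) (2.5,37) (1.5,10.5)
edge 0: (1.5,4)→(7,10)  cross = 1.5·10 − 7·4 = -13.0000; (r_i+r_j)·cross = 8.5·-13.0000 = -110.5000
edge 1: (7,10)→(19.5,25)  cross = 7·25 − 19.5·10 = -20.0000; (r_i+r_j)·cross = 26.5·-20.0000 = -530.0000
edge 2: (19.5,25)→(18,29)  cross = 19.5·29 − 18·25 = 115.5000; (r_i+r_j)·cross = 37.5·115.5000 = 4331.2500
edge 3: (18,29)→(13.5,36)  cross = 18·36 − 13.5·29 = 256.5000; (r_i+r_j)·cross = 31.5·256.5000 = 8079.7500
edge 4: (13.5,36)→(5.5,39.5)  cross = 13.5·39.5 − 5.5·36 = 335.2500; (r_i+r_j)·cross = 19·335.2500 = 6369.7500
edge 5: (5.5,39.5)→(2.5,37)  cross = 5.5·37 − 2.5·39.5 = 104.7500; (r_i+r_j)·cross = 8·104.7500 = 838.0000
edge 6: (2.5,37)→(1.5,10.5)  cross = 2.5·10.5 − 1.5·37 = -29.2500; (r_i+r_j)·cross = 4·-29.2500 = -117.0000
edge 7: (1.5,10.5)→(1.5,4)  cross = 1.5·4 − 1.5·10.5 = -9.7500; (r_i+r_j)·cross = 3·-9.7500 = -29.2500
Σcross = 740.0000 → A = |Σcross|/2 = 370.0000 mm²
Σ(r_i+r_j)·cross = 18832.0000 → first moment M = |Σ|/6 = 3138.6667
R_c = M/A = 3138.6667/370.0000 = 8.4829 mm
θ = 97° = 1.692969 rad
V = θ·R_c·A = 1.692969·8.4829·370.0000 = 5313.667 mm³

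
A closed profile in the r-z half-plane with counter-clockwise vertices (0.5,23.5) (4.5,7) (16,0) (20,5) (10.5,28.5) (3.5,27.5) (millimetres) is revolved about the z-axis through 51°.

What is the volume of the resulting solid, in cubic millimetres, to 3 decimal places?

Volume = 2785.550 mm³

Profile (r,z), 6 vertices: (0.5,23.5) (4.5,7) (16,0) (20,5) (10.5,28.5) (3.5,27.5)
edge 0: (0.5,23.5)→(4.5,7)  cross = 0.5·7 − 4.5·23.5 = -102.2500; (r_i+r_j)·cross = 5·-102.2500 = -511.2500
edge 1: (4.5,7)→(16,0)  cross = 4.5·0 − 16·7 = -112.0000; (r_i+r_j)·cross = 20.5·-112.0000 = -2296.0000
edge 2: (16,0)→(20,5)  cross = 16·5 − 20·0 = 80.0000; (r_i+r_j)·cross = 36·80.0000 = 2880.0000
edge 3: (20,5)→(10.5,28.5)  cross = 20·28.5 − 10.5·5 = 517.5000; (r_i+r_j)·cross = 30.5·517.5000 = 15783.7500
edge 4: (10.5,28.5)→(3.5,27.5)  cross = 10.5·27.5 − 3.5·28.5 = 189.0000; (r_i+r_j)·cross = 14·189.0000 = 2646.0000
edge 5: (3.5,27.5)→(0.5,23.5)  cross = 3.5·23.5 − 0.5·27.5 = 68.5000; (r_i+r_j)·cross = 4·68.5000 = 274.0000
Σcross = 640.7500 → A = |Σcross|/2 = 320.3750 mm²
Σ(r_i+r_j)·cross = 18776.5000 → first moment M = |Σ|/6 = 3129.4167
R_c = M/A = 3129.4167/320.3750 = 9.7680 mm
θ = 51° = 0.890118 rad
V = θ·R_c·A = 0.890118·9.7680·320.3750 = 2785.550 mm³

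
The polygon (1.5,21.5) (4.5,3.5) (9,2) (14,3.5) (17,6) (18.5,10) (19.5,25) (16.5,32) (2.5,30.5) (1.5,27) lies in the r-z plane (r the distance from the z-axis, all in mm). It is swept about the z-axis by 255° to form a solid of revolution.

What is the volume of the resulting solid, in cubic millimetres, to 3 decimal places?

Profile (r,z), 10 vertices: (1.5,21.5) (4.5,3.5) (9,2) (14,3.5) (17,6) (18.5,10) (19.5,25) (16.5,32) (2.5,30.5) (1.5,27)
edge 0: (1.5,21.5)→(4.5,3.5)  cross = 1.5·3.5 − 4.5·21.5 = -91.5000; (r_i+r_j)·cross = 6·-91.5000 = -549.0000
edge 1: (4.5,3.5)→(9,2)  cross = 4.5·2 − 9·3.5 = -22.5000; (r_i+r_j)·cross = 13.5·-22.5000 = -303.7500
edge 2: (9,2)→(14,3.5)  cross = 9·3.5 − 14·2 = 3.5000; (r_i+r_j)·cross = 23·3.5000 = 80.5000
edge 3: (14,3.5)→(17,6)  cross = 14·6 − 17·3.5 = 24.5000; (r_i+r_j)·cross = 31·24.5000 = 759.5000
edge 4: (17,6)→(18.5,10)  cross = 17·10 − 18.5·6 = 59.0000; (r_i+r_j)·cross = 35.5·59.0000 = 2094.5000
edge 5: (18.5,10)→(19.5,25)  cross = 18.5·25 − 19.5·10 = 267.5000; (r_i+r_j)·cross = 38·267.5000 = 10165.0000
edge 6: (19.5,25)→(16.5,32)  cross = 19.5·32 − 16.5·25 = 211.5000; (r_i+r_j)·cross = 36·211.5000 = 7614.0000
edge 7: (16.5,32)→(2.5,30.5)  cross = 16.5·30.5 − 2.5·32 = 423.2500; (r_i+r_j)·cross = 19·423.2500 = 8041.7500
edge 8: (2.5,30.5)→(1.5,27)  cross = 2.5·27 − 1.5·30.5 = 21.7500; (r_i+r_j)·cross = 4·21.7500 = 87.0000
edge 9: (1.5,27)→(1.5,21.5)  cross = 1.5·21.5 − 1.5·27 = -8.2500; (r_i+r_j)·cross = 3·-8.2500 = -24.7500
Σcross = 888.7500 → A = |Σcross|/2 = 444.3750 mm²
Σ(r_i+r_j)·cross = 27964.7500 → first moment M = |Σ|/6 = 4660.7917
R_c = M/A = 4660.7917/444.3750 = 10.4884 mm
θ = 255° = 4.450590 rad
V = θ·R_c·A = 4.450590·10.4884·444.3750 = 20743.271 mm³

Volume = 20743.271 mm³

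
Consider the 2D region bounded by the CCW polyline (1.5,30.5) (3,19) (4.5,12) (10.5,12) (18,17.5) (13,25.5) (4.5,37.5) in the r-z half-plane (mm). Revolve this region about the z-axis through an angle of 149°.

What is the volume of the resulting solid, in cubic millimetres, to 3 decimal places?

Volume = 4998.131 mm³

Profile (r,z), 7 vertices: (1.5,30.5) (3,19) (4.5,12) (10.5,12) (18,17.5) (13,25.5) (4.5,37.5)
edge 0: (1.5,30.5)→(3,19)  cross = 1.5·19 − 3·30.5 = -63.0000; (r_i+r_j)·cross = 4.5·-63.0000 = -283.5000
edge 1: (3,19)→(4.5,12)  cross = 3·12 − 4.5·19 = -49.5000; (r_i+r_j)·cross = 7.5·-49.5000 = -371.2500
edge 2: (4.5,12)→(10.5,12)  cross = 4.5·12 − 10.5·12 = -72.0000; (r_i+r_j)·cross = 15·-72.0000 = -1080.0000
edge 3: (10.5,12)→(18,17.5)  cross = 10.5·17.5 − 18·12 = -32.2500; (r_i+r_j)·cross = 28.5·-32.2500 = -919.1250
edge 4: (18,17.5)→(13,25.5)  cross = 18·25.5 − 13·17.5 = 231.5000; (r_i+r_j)·cross = 31·231.5000 = 7176.5000
edge 5: (13,25.5)→(4.5,37.5)  cross = 13·37.5 − 4.5·25.5 = 372.7500; (r_i+r_j)·cross = 17.5·372.7500 = 6523.1250
edge 6: (4.5,37.5)→(1.5,30.5)  cross = 4.5·30.5 − 1.5·37.5 = 81.0000; (r_i+r_j)·cross = 6·81.0000 = 486.0000
Σcross = 468.5000 → A = |Σcross|/2 = 234.2500 mm²
Σ(r_i+r_j)·cross = 11531.7500 → first moment M = |Σ|/6 = 1921.9583
R_c = M/A = 1921.9583/234.2500 = 8.2047 mm
θ = 149° = 2.600541 rad
V = θ·R_c·A = 2.600541·8.2047·234.2500 = 4998.131 mm³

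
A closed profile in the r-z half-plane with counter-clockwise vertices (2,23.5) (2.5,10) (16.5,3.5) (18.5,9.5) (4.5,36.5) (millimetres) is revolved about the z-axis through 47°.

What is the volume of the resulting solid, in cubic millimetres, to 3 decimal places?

Profile (r,z), 5 vertices: (2,23.5) (2.5,10) (16.5,3.5) (18.5,9.5) (4.5,36.5)
edge 0: (2,23.5)→(2.5,10)  cross = 2·10 − 2.5·23.5 = -38.7500; (r_i+r_j)·cross = 4.5·-38.7500 = -174.3750
edge 1: (2.5,10)→(16.5,3.5)  cross = 2.5·3.5 − 16.5·10 = -156.2500; (r_i+r_j)·cross = 19·-156.2500 = -2968.7500
edge 2: (16.5,3.5)→(18.5,9.5)  cross = 16.5·9.5 − 18.5·3.5 = 92.0000; (r_i+r_j)·cross = 35·92.0000 = 3220.0000
edge 3: (18.5,9.5)→(4.5,36.5)  cross = 18.5·36.5 − 4.5·9.5 = 632.5000; (r_i+r_j)·cross = 23·632.5000 = 14547.5000
edge 4: (4.5,36.5)→(2,23.5)  cross = 4.5·23.5 − 2·36.5 = 32.7500; (r_i+r_j)·cross = 6.5·32.7500 = 212.8750
Σcross = 562.2500 → A = |Σcross|/2 = 281.1250 mm²
Σ(r_i+r_j)·cross = 14837.2500 → first moment M = |Σ|/6 = 2472.8750
R_c = M/A = 2472.8750/281.1250 = 8.7964 mm
θ = 47° = 0.820305 rad
V = θ·R_c·A = 0.820305·8.7964·281.1250 = 2028.511 mm³

Volume = 2028.511 mm³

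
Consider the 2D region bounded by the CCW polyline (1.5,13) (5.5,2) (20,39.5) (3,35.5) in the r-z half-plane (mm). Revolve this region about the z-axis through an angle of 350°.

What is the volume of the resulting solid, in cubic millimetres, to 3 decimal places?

Profile (r,z), 4 vertices: (1.5,13) (5.5,2) (20,39.5) (3,35.5)
edge 0: (1.5,13)→(5.5,2)  cross = 1.5·2 − 5.5·13 = -68.5000; (r_i+r_j)·cross = 7·-68.5000 = -479.5000
edge 1: (5.5,2)→(20,39.5)  cross = 5.5·39.5 − 20·2 = 177.2500; (r_i+r_j)·cross = 25.5·177.2500 = 4519.8750
edge 2: (20,39.5)→(3,35.5)  cross = 20·35.5 − 3·39.5 = 591.5000; (r_i+r_j)·cross = 23·591.5000 = 13604.5000
edge 3: (3,35.5)→(1.5,13)  cross = 3·13 − 1.5·35.5 = -14.2500; (r_i+r_j)·cross = 4.5·-14.2500 = -64.1250
Σcross = 686.0000 → A = |Σcross|/2 = 343.0000 mm²
Σ(r_i+r_j)·cross = 17580.7500 → first moment M = |Σ|/6 = 2930.1250
R_c = M/A = 2930.1250/343.0000 = 8.5426 mm
θ = 350° = 6.108652 rad
V = θ·R_c·A = 6.108652·8.5426·343.0000 = 17899.115 mm³

Volume = 17899.115 mm³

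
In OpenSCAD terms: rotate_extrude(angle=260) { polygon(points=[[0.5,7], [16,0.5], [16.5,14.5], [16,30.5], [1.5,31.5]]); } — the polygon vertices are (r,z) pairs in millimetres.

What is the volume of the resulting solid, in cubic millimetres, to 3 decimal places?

Profile (r,z), 5 vertices: (0.5,7) (16,0.5) (16.5,14.5) (16,30.5) (1.5,31.5)
edge 0: (0.5,7)→(16,0.5)  cross = 0.5·0.5 − 16·7 = -111.7500; (r_i+r_j)·cross = 16.5·-111.7500 = -1843.8750
edge 1: (16,0.5)→(16.5,14.5)  cross = 16·14.5 − 16.5·0.5 = 223.7500; (r_i+r_j)·cross = 32.5·223.7500 = 7271.8750
edge 2: (16.5,14.5)→(16,30.5)  cross = 16.5·30.5 − 16·14.5 = 271.2500; (r_i+r_j)·cross = 32.5·271.2500 = 8815.6250
edge 3: (16,30.5)→(1.5,31.5)  cross = 16·31.5 − 1.5·30.5 = 458.2500; (r_i+r_j)·cross = 17.5·458.2500 = 8019.3750
edge 4: (1.5,31.5)→(0.5,7)  cross = 1.5·7 − 0.5·31.5 = -5.2500; (r_i+r_j)·cross = 2·-5.2500 = -10.5000
Σcross = 836.2500 → A = |Σcross|/2 = 418.1250 mm²
Σ(r_i+r_j)·cross = 22252.5000 → first moment M = |Σ|/6 = 3708.7500
R_c = M/A = 3708.7500/418.1250 = 8.8700 mm
θ = 260° = 4.537856 rad
V = θ·R_c·A = 4.537856·8.8700·418.1250 = 16829.774 mm³

Volume = 16829.774 mm³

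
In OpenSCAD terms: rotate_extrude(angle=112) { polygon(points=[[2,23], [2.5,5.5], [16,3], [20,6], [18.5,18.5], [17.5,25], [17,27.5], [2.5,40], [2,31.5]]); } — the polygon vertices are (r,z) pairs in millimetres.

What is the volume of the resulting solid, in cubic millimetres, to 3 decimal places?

Profile (r,z), 9 vertices: (2,23) (2.5,5.5) (16,3) (20,6) (18.5,18.5) (17.5,25) (17,27.5) (2.5,40) (2,31.5)
edge 0: (2,23)→(2.5,5.5)  cross = 2·5.5 − 2.5·23 = -46.5000; (r_i+r_j)·cross = 4.5·-46.5000 = -209.2500
edge 1: (2.5,5.5)→(16,3)  cross = 2.5·3 − 16·5.5 = -80.5000; (r_i+r_j)·cross = 18.5·-80.5000 = -1489.2500
edge 2: (16,3)→(20,6)  cross = 16·6 − 20·3 = 36.0000; (r_i+r_j)·cross = 36·36.0000 = 1296.0000
edge 3: (20,6)→(18.5,18.5)  cross = 20·18.5 − 18.5·6 = 259.0000; (r_i+r_j)·cross = 38.5·259.0000 = 9971.5000
edge 4: (18.5,18.5)→(17.5,25)  cross = 18.5·25 − 17.5·18.5 = 138.7500; (r_i+r_j)·cross = 36·138.7500 = 4995.0000
edge 5: (17.5,25)→(17,27.5)  cross = 17.5·27.5 − 17·25 = 56.2500; (r_i+r_j)·cross = 34.5·56.2500 = 1940.6250
edge 6: (17,27.5)→(2.5,40)  cross = 17·40 − 2.5·27.5 = 611.2500; (r_i+r_j)·cross = 19.5·611.2500 = 11919.3750
edge 7: (2.5,40)→(2,31.5)  cross = 2.5·31.5 − 2·40 = -1.2500; (r_i+r_j)·cross = 4.5·-1.2500 = -5.6250
edge 8: (2,31.5)→(2,23)  cross = 2·23 − 2·31.5 = -17.0000; (r_i+r_j)·cross = 4·-17.0000 = -68.0000
Σcross = 956.0000 → A = |Σcross|/2 = 478.0000 mm²
Σ(r_i+r_j)·cross = 28350.3750 → first moment M = |Σ|/6 = 4725.0625
R_c = M/A = 4725.0625/478.0000 = 9.8851 mm
θ = 112° = 1.954769 rad
V = θ·R_c·A = 1.954769·9.8851·478.0000 = 9236.405 mm³

Volume = 9236.405 mm³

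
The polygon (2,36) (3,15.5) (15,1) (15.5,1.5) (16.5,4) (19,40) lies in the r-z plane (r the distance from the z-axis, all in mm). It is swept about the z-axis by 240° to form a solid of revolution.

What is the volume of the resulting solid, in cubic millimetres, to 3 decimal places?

Profile (r,z), 6 vertices: (2,36) (3,15.5) (15,1) (15.5,1.5) (16.5,4) (19,40)
edge 0: (2,36)→(3,15.5)  cross = 2·15.5 − 3·36 = -77.0000; (r_i+r_j)·cross = 5·-77.0000 = -385.0000
edge 1: (3,15.5)→(15,1)  cross = 3·1 − 15·15.5 = -229.5000; (r_i+r_j)·cross = 18·-229.5000 = -4131.0000
edge 2: (15,1)→(15.5,1.5)  cross = 15·1.5 − 15.5·1 = 7.0000; (r_i+r_j)·cross = 30.5·7.0000 = 213.5000
edge 3: (15.5,1.5)→(16.5,4)  cross = 15.5·4 − 16.5·1.5 = 37.2500; (r_i+r_j)·cross = 32·37.2500 = 1192.0000
edge 4: (16.5,4)→(19,40)  cross = 16.5·40 − 19·4 = 584.0000; (r_i+r_j)·cross = 35.5·584.0000 = 20732.0000
edge 5: (19,40)→(2,36)  cross = 19·36 − 2·40 = 604.0000; (r_i+r_j)·cross = 21·604.0000 = 12684.0000
Σcross = 925.7500 → A = |Σcross|/2 = 462.8750 mm²
Σ(r_i+r_j)·cross = 30305.5000 → first moment M = |Σ|/6 = 5050.9167
R_c = M/A = 5050.9167/462.8750 = 10.9121 mm
θ = 240° = 4.188790 rad
V = θ·R_c·A = 4.188790·10.9121·462.8750 = 21157.230 mm³

Volume = 21157.230 mm³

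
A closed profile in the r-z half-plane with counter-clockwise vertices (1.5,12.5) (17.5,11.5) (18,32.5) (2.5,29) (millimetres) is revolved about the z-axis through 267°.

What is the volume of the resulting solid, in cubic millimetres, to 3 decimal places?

Volume = 13980.087 mm³

Profile (r,z), 4 vertices: (1.5,12.5) (17.5,11.5) (18,32.5) (2.5,29)
edge 0: (1.5,12.5)→(17.5,11.5)  cross = 1.5·11.5 − 17.5·12.5 = -201.5000; (r_i+r_j)·cross = 19·-201.5000 = -3828.5000
edge 1: (17.5,11.5)→(18,32.5)  cross = 17.5·32.5 − 18·11.5 = 361.7500; (r_i+r_j)·cross = 35.5·361.7500 = 12842.1250
edge 2: (18,32.5)→(2.5,29)  cross = 18·29 − 2.5·32.5 = 440.7500; (r_i+r_j)·cross = 20.5·440.7500 = 9035.3750
edge 3: (2.5,29)→(1.5,12.5)  cross = 2.5·12.5 − 1.5·29 = -12.2500; (r_i+r_j)·cross = 4·-12.2500 = -49.0000
Σcross = 588.7500 → A = |Σcross|/2 = 294.3750 mm²
Σ(r_i+r_j)·cross = 18000.0000 → first moment M = |Σ|/6 = 3000.0000
R_c = M/A = 3000.0000/294.3750 = 10.1911 mm
θ = 267° = 4.660029 rad
V = θ·R_c·A = 4.660029·10.1911·294.3750 = 13980.087 mm³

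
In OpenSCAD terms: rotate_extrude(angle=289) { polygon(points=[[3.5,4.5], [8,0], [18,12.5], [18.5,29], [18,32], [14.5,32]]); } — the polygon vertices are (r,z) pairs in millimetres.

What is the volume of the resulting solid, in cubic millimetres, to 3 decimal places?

Volume = 15259.681 mm³

Profile (r,z), 6 vertices: (3.5,4.5) (8,0) (18,12.5) (18.5,29) (18,32) (14.5,32)
edge 0: (3.5,4.5)→(8,0)  cross = 3.5·0 − 8·4.5 = -36.0000; (r_i+r_j)·cross = 11.5·-36.0000 = -414.0000
edge 1: (8,0)→(18,12.5)  cross = 8·12.5 − 18·0 = 100.0000; (r_i+r_j)·cross = 26·100.0000 = 2600.0000
edge 2: (18,12.5)→(18.5,29)  cross = 18·29 − 18.5·12.5 = 290.7500; (r_i+r_j)·cross = 36.5·290.7500 = 10612.3750
edge 3: (18.5,29)→(18,32)  cross = 18.5·32 − 18·29 = 70.0000; (r_i+r_j)·cross = 36.5·70.0000 = 2555.0000
edge 4: (18,32)→(14.5,32)  cross = 18·32 − 14.5·32 = 112.0000; (r_i+r_j)·cross = 32.5·112.0000 = 3640.0000
edge 5: (14.5,32)→(3.5,4.5)  cross = 14.5·4.5 − 3.5·32 = -46.7500; (r_i+r_j)·cross = 18·-46.7500 = -841.5000
Σcross = 490.0000 → A = |Σcross|/2 = 245.0000 mm²
Σ(r_i+r_j)·cross = 18151.8750 → first moment M = |Σ|/6 = 3025.3125
R_c = M/A = 3025.3125/245.0000 = 12.3482 mm
θ = 289° = 5.044002 rad
V = θ·R_c·A = 5.044002·12.3482·245.0000 = 15259.681 mm³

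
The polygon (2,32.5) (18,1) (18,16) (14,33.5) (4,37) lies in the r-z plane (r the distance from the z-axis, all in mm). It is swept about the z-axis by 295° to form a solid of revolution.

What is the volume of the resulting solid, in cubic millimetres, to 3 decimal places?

Profile (r,z), 5 vertices: (2,32.5) (18,1) (18,16) (14,33.5) (4,37)
edge 0: (2,32.5)→(18,1)  cross = 2·1 − 18·32.5 = -583.0000; (r_i+r_j)·cross = 20·-583.0000 = -11660.0000
edge 1: (18,1)→(18,16)  cross = 18·16 − 18·1 = 270.0000; (r_i+r_j)·cross = 36·270.0000 = 9720.0000
edge 2: (18,16)→(14,33.5)  cross = 18·33.5 − 14·16 = 379.0000; (r_i+r_j)·cross = 32·379.0000 = 12128.0000
edge 3: (14,33.5)→(4,37)  cross = 14·37 − 4·33.5 = 384.0000; (r_i+r_j)·cross = 18·384.0000 = 6912.0000
edge 4: (4,37)→(2,32.5)  cross = 4·32.5 − 2·37 = 56.0000; (r_i+r_j)·cross = 6·56.0000 = 336.0000
Σcross = 506.0000 → A = |Σcross|/2 = 253.0000 mm²
Σ(r_i+r_j)·cross = 17436.0000 → first moment M = |Σ|/6 = 2906.0000
R_c = M/A = 2906.0000/253.0000 = 11.4862 mm
θ = 295° = 5.148721 rad
V = θ·R_c·A = 5.148721·11.4862·253.0000 = 14962.184 mm³

Volume = 14962.184 mm³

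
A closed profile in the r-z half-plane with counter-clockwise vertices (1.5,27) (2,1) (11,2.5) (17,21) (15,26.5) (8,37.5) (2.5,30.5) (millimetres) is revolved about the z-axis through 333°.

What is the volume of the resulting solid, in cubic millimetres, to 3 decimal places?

Profile (r,z), 7 vertices: (1.5,27) (2,1) (11,2.5) (17,21) (15,26.5) (8,37.5) (2.5,30.5)
edge 0: (1.5,27)→(2,1)  cross = 1.5·1 − 2·27 = -52.5000; (r_i+r_j)·cross = 3.5·-52.5000 = -183.7500
edge 1: (2,1)→(11,2.5)  cross = 2·2.5 − 11·1 = -6.0000; (r_i+r_j)·cross = 13·-6.0000 = -78.0000
edge 2: (11,2.5)→(17,21)  cross = 11·21 − 17·2.5 = 188.5000; (r_i+r_j)·cross = 28·188.5000 = 5278.0000
edge 3: (17,21)→(15,26.5)  cross = 17·26.5 − 15·21 = 135.5000; (r_i+r_j)·cross = 32·135.5000 = 4336.0000
edge 4: (15,26.5)→(8,37.5)  cross = 15·37.5 − 8·26.5 = 350.5000; (r_i+r_j)·cross = 23·350.5000 = 8061.5000
edge 5: (8,37.5)→(2.5,30.5)  cross = 8·30.5 − 2.5·37.5 = 150.2500; (r_i+r_j)·cross = 10.5·150.2500 = 1577.6250
edge 6: (2.5,30.5)→(1.5,27)  cross = 2.5·27 − 1.5·30.5 = 21.7500; (r_i+r_j)·cross = 4·21.7500 = 87.0000
Σcross = 788.0000 → A = |Σcross|/2 = 394.0000 mm²
Σ(r_i+r_j)·cross = 19078.3750 → first moment M = |Σ|/6 = 3179.7292
R_c = M/A = 3179.7292/394.0000 = 8.0704 mm
θ = 333° = 5.811946 rad
V = θ·R_c·A = 5.811946·8.0704·394.0000 = 18480.416 mm³

Volume = 18480.416 mm³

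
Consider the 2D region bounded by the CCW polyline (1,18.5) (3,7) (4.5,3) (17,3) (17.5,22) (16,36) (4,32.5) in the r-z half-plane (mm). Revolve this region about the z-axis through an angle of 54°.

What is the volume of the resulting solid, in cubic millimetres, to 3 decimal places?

Profile (r,z), 7 vertices: (1,18.5) (3,7) (4.5,3) (17,3) (17.5,22) (16,36) (4,32.5)
edge 0: (1,18.5)→(3,7)  cross = 1·7 − 3·18.5 = -48.5000; (r_i+r_j)·cross = 4·-48.5000 = -194.0000
edge 1: (3,7)→(4.5,3)  cross = 3·3 − 4.5·7 = -22.5000; (r_i+r_j)·cross = 7.5·-22.5000 = -168.7500
edge 2: (4.5,3)→(17,3)  cross = 4.5·3 − 17·3 = -37.5000; (r_i+r_j)·cross = 21.5·-37.5000 = -806.2500
edge 3: (17,3)→(17.5,22)  cross = 17·22 − 17.5·3 = 321.5000; (r_i+r_j)·cross = 34.5·321.5000 = 11091.7500
edge 4: (17.5,22)→(16,36)  cross = 17.5·36 − 16·22 = 278.0000; (r_i+r_j)·cross = 33.5·278.0000 = 9313.0000
edge 5: (16,36)→(4,32.5)  cross = 16·32.5 − 4·36 = 376.0000; (r_i+r_j)·cross = 20·376.0000 = 7520.0000
edge 6: (4,32.5)→(1,18.5)  cross = 4·18.5 − 1·32.5 = 41.5000; (r_i+r_j)·cross = 5·41.5000 = 207.5000
Σcross = 908.5000 → A = |Σcross|/2 = 454.2500 mm²
Σ(r_i+r_j)·cross = 26963.2500 → first moment M = |Σ|/6 = 4493.8750
R_c = M/A = 4493.8750/454.2500 = 9.8930 mm
θ = 54° = 0.942478 rad
V = θ·R_c·A = 0.942478·9.8930·454.2500 = 4235.377 mm³

Volume = 4235.377 mm³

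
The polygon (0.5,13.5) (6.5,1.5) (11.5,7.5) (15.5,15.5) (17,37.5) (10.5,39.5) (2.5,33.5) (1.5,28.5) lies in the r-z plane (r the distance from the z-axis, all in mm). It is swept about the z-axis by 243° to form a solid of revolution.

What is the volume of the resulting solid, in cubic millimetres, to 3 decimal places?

Volume = 16245.019 mm³

Profile (r,z), 8 vertices: (0.5,13.5) (6.5,1.5) (11.5,7.5) (15.5,15.5) (17,37.5) (10.5,39.5) (2.5,33.5) (1.5,28.5)
edge 0: (0.5,13.5)→(6.5,1.5)  cross = 0.5·1.5 − 6.5·13.5 = -87.0000; (r_i+r_j)·cross = 7·-87.0000 = -609.0000
edge 1: (6.5,1.5)→(11.5,7.5)  cross = 6.5·7.5 − 11.5·1.5 = 31.5000; (r_i+r_j)·cross = 18·31.5000 = 567.0000
edge 2: (11.5,7.5)→(15.5,15.5)  cross = 11.5·15.5 − 15.5·7.5 = 62.0000; (r_i+r_j)·cross = 27·62.0000 = 1674.0000
edge 3: (15.5,15.5)→(17,37.5)  cross = 15.5·37.5 − 17·15.5 = 317.7500; (r_i+r_j)·cross = 32.5·317.7500 = 10326.8750
edge 4: (17,37.5)→(10.5,39.5)  cross = 17·39.5 − 10.5·37.5 = 277.7500; (r_i+r_j)·cross = 27.5·277.7500 = 7638.1250
edge 5: (10.5,39.5)→(2.5,33.5)  cross = 10.5·33.5 − 2.5·39.5 = 253.0000; (r_i+r_j)·cross = 13·253.0000 = 3289.0000
edge 6: (2.5,33.5)→(1.5,28.5)  cross = 2.5·28.5 − 1.5·33.5 = 21.0000; (r_i+r_j)·cross = 4·21.0000 = 84.0000
edge 7: (1.5,28.5)→(0.5,13.5)  cross = 1.5·13.5 − 0.5·28.5 = 6.0000; (r_i+r_j)·cross = 2·6.0000 = 12.0000
Σcross = 882.0000 → A = |Σcross|/2 = 441.0000 mm²
Σ(r_i+r_j)·cross = 22982.0000 → first moment M = |Σ|/6 = 3830.3333
R_c = M/A = 3830.3333/441.0000 = 8.6856 mm
θ = 243° = 4.241150 rad
V = θ·R_c·A = 4.241150·8.6856·441.0000 = 16245.019 mm³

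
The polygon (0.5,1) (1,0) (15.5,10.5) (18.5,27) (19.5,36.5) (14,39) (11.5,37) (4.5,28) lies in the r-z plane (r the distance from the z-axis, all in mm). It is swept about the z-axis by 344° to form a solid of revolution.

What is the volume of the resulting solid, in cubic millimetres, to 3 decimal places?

Volume = 26036.804 mm³

Profile (r,z), 8 vertices: (0.5,1) (1,0) (15.5,10.5) (18.5,27) (19.5,36.5) (14,39) (11.5,37) (4.5,28)
edge 0: (0.5,1)→(1,0)  cross = 0.5·0 − 1·1 = -1.0000; (r_i+r_j)·cross = 1.5·-1.0000 = -1.5000
edge 1: (1,0)→(15.5,10.5)  cross = 1·10.5 − 15.5·0 = 10.5000; (r_i+r_j)·cross = 16.5·10.5000 = 173.2500
edge 2: (15.5,10.5)→(18.5,27)  cross = 15.5·27 − 18.5·10.5 = 224.2500; (r_i+r_j)·cross = 34·224.2500 = 7624.5000
edge 3: (18.5,27)→(19.5,36.5)  cross = 18.5·36.5 − 19.5·27 = 148.7500; (r_i+r_j)·cross = 38·148.7500 = 5652.5000
edge 4: (19.5,36.5)→(14,39)  cross = 19.5·39 − 14·36.5 = 249.5000; (r_i+r_j)·cross = 33.5·249.5000 = 8358.2500
edge 5: (14,39)→(11.5,37)  cross = 14·37 − 11.5·39 = 69.5000; (r_i+r_j)·cross = 25.5·69.5000 = 1772.2500
edge 6: (11.5,37)→(4.5,28)  cross = 11.5·28 − 4.5·37 = 155.5000; (r_i+r_j)·cross = 16·155.5000 = 2488.0000
edge 7: (4.5,28)→(0.5,1)  cross = 4.5·1 − 0.5·28 = -9.5000; (r_i+r_j)·cross = 5·-9.5000 = -47.5000
Σcross = 847.5000 → A = |Σcross|/2 = 423.7500 mm²
Σ(r_i+r_j)·cross = 26019.7500 → first moment M = |Σ|/6 = 4336.6250
R_c = M/A = 4336.6250/423.7500 = 10.2339 mm
θ = 344° = 6.003933 rad
V = θ·R_c·A = 6.003933·10.2339·423.7500 = 26036.804 mm³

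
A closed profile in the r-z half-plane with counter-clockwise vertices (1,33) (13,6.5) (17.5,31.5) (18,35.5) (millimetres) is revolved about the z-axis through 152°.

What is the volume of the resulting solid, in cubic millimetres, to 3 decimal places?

Profile (r,z), 4 vertices: (1,33) (13,6.5) (17.5,31.5) (18,35.5)
edge 0: (1,33)→(13,6.5)  cross = 1·6.5 − 13·33 = -422.5000; (r_i+r_j)·cross = 14·-422.5000 = -5915.0000
edge 1: (13,6.5)→(17.5,31.5)  cross = 13·31.5 − 17.5·6.5 = 295.7500; (r_i+r_j)·cross = 30.5·295.7500 = 9020.3750
edge 2: (17.5,31.5)→(18,35.5)  cross = 17.5·35.5 − 18·31.5 = 54.2500; (r_i+r_j)·cross = 35.5·54.2500 = 1925.8750
edge 3: (18,35.5)→(1,33)  cross = 18·33 − 1·35.5 = 558.5000; (r_i+r_j)·cross = 19·558.5000 = 10611.5000
Σcross = 486.0000 → A = |Σcross|/2 = 243.0000 mm²
Σ(r_i+r_j)·cross = 15642.7500 → first moment M = |Σ|/6 = 2607.1250
R_c = M/A = 2607.1250/243.0000 = 10.7289 mm
θ = 152° = 2.652900 rad
V = θ·R_c·A = 2.652900·10.7289·243.0000 = 6916.443 mm³

Volume = 6916.443 mm³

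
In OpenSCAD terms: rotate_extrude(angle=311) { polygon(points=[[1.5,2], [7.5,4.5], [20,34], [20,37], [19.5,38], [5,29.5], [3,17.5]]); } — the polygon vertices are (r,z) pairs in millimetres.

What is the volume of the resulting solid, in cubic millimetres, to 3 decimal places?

Profile (r,z), 7 vertices: (1.5,2) (7.5,4.5) (20,34) (20,37) (19.5,38) (5,29.5) (3,17.5)
edge 0: (1.5,2)→(7.5,4.5)  cross = 1.5·4.5 − 7.5·2 = -8.2500; (r_i+r_j)·cross = 9·-8.2500 = -74.2500
edge 1: (7.5,4.5)→(20,34)  cross = 7.5·34 − 20·4.5 = 165.0000; (r_i+r_j)·cross = 27.5·165.0000 = 4537.5000
edge 2: (20,34)→(20,37)  cross = 20·37 − 20·34 = 60.0000; (r_i+r_j)·cross = 40·60.0000 = 2400.0000
edge 3: (20,37)→(19.5,38)  cross = 20·38 − 19.5·37 = 38.5000; (r_i+r_j)·cross = 39.5·38.5000 = 1520.7500
edge 4: (19.5,38)→(5,29.5)  cross = 19.5·29.5 − 5·38 = 385.2500; (r_i+r_j)·cross = 24.5·385.2500 = 9438.6250
edge 5: (5,29.5)→(3,17.5)  cross = 5·17.5 − 3·29.5 = -1.0000; (r_i+r_j)·cross = 8·-1.0000 = -8.0000
edge 6: (3,17.5)→(1.5,2)  cross = 3·2 − 1.5·17.5 = -20.2500; (r_i+r_j)·cross = 4.5·-20.2500 = -91.1250
Σcross = 619.2500 → A = |Σcross|/2 = 309.6250 mm²
Σ(r_i+r_j)·cross = 17723.5000 → first moment M = |Σ|/6 = 2953.9167
R_c = M/A = 2953.9167/309.6250 = 9.5403 mm
θ = 311° = 5.427974 rad
V = θ·R_c·A = 5.427974·9.5403·309.6250 = 16033.783 mm³

Volume = 16033.783 mm³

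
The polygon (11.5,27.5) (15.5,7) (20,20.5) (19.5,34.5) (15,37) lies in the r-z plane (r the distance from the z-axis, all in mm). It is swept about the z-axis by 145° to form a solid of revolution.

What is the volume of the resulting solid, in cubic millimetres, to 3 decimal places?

Volume = 6383.022 mm³

Profile (r,z), 5 vertices: (11.5,27.5) (15.5,7) (20,20.5) (19.5,34.5) (15,37)
edge 0: (11.5,27.5)→(15.5,7)  cross = 11.5·7 − 15.5·27.5 = -345.7500; (r_i+r_j)·cross = 27·-345.7500 = -9335.2500
edge 1: (15.5,7)→(20,20.5)  cross = 15.5·20.5 − 20·7 = 177.7500; (r_i+r_j)·cross = 35.5·177.7500 = 6310.1250
edge 2: (20,20.5)→(19.5,34.5)  cross = 20·34.5 − 19.5·20.5 = 290.2500; (r_i+r_j)·cross = 39.5·290.2500 = 11464.8750
edge 3: (19.5,34.5)→(15,37)  cross = 19.5·37 − 15·34.5 = 204.0000; (r_i+r_j)·cross = 34.5·204.0000 = 7038.0000
edge 4: (15,37)→(11.5,27.5)  cross = 15·27.5 − 11.5·37 = -13.0000; (r_i+r_j)·cross = 26.5·-13.0000 = -344.5000
Σcross = 313.2500 → A = |Σcross|/2 = 156.6250 mm²
Σ(r_i+r_j)·cross = 15133.2500 → first moment M = |Σ|/6 = 2522.2083
R_c = M/A = 2522.2083/156.6250 = 16.1035 mm
θ = 145° = 2.530727 rad
V = θ·R_c·A = 2.530727·16.1035·156.6250 = 6383.022 mm³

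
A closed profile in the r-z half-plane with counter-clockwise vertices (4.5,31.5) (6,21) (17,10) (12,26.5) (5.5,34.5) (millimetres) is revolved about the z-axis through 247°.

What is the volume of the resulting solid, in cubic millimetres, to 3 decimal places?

Profile (r,z), 5 vertices: (4.5,31.5) (6,21) (17,10) (12,26.5) (5.5,34.5)
edge 0: (4.5,31.5)→(6,21)  cross = 4.5·21 − 6·31.5 = -94.5000; (r_i+r_j)·cross = 10.5·-94.5000 = -992.2500
edge 1: (6,21)→(17,10)  cross = 6·10 − 17·21 = -297.0000; (r_i+r_j)·cross = 23·-297.0000 = -6831.0000
edge 2: (17,10)→(12,26.5)  cross = 17·26.5 − 12·10 = 330.5000; (r_i+r_j)·cross = 29·330.5000 = 9584.5000
edge 3: (12,26.5)→(5.5,34.5)  cross = 12·34.5 − 5.5·26.5 = 268.2500; (r_i+r_j)·cross = 17.5·268.2500 = 4694.3750
edge 4: (5.5,34.5)→(4.5,31.5)  cross = 5.5·31.5 − 4.5·34.5 = 18.0000; (r_i+r_j)·cross = 10·18.0000 = 180.0000
Σcross = 225.2500 → A = |Σcross|/2 = 112.6250 mm²
Σ(r_i+r_j)·cross = 6635.6250 → first moment M = |Σ|/6 = 1105.9375
R_c = M/A = 1105.9375/112.6250 = 9.8196 mm
θ = 247° = 4.310963 rad
V = θ·R_c·A = 4.310963·9.8196·112.6250 = 4767.656 mm³

Volume = 4767.656 mm³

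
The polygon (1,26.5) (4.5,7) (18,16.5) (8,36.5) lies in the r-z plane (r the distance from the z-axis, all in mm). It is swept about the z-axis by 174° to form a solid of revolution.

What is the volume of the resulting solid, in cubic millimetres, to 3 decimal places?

Profile (r,z), 4 vertices: (1,26.5) (4.5,7) (18,16.5) (8,36.5)
edge 0: (1,26.5)→(4.5,7)  cross = 1·7 − 4.5·26.5 = -112.2500; (r_i+r_j)·cross = 5.5·-112.2500 = -617.3750
edge 1: (4.5,7)→(18,16.5)  cross = 4.5·16.5 − 18·7 = -51.7500; (r_i+r_j)·cross = 22.5·-51.7500 = -1164.3750
edge 2: (18,16.5)→(8,36.5)  cross = 18·36.5 − 8·16.5 = 525.0000; (r_i+r_j)·cross = 26·525.0000 = 13650.0000
edge 3: (8,36.5)→(1,26.5)  cross = 8·26.5 − 1·36.5 = 175.5000; (r_i+r_j)·cross = 9·175.5000 = 1579.5000
Σcross = 536.5000 → A = |Σcross|/2 = 268.2500 mm²
Σ(r_i+r_j)·cross = 13447.7500 → first moment M = |Σ|/6 = 2241.2917
R_c = M/A = 2241.2917/268.2500 = 8.3552 mm
θ = 174° = 3.036873 rad
V = θ·R_c·A = 3.036873·8.3552·268.2500 = 6806.518 mm³

Volume = 6806.518 mm³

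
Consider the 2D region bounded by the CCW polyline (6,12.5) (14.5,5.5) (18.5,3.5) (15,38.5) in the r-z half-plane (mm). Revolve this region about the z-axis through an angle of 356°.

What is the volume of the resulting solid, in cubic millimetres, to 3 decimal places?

Profile (r,z), 4 vertices: (6,12.5) (14.5,5.5) (18.5,3.5) (15,38.5)
edge 0: (6,12.5)→(14.5,5.5)  cross = 6·5.5 − 14.5·12.5 = -148.2500; (r_i+r_j)·cross = 20.5·-148.2500 = -3039.1250
edge 1: (14.5,5.5)→(18.5,3.5)  cross = 14.5·3.5 − 18.5·5.5 = -51.0000; (r_i+r_j)·cross = 33·-51.0000 = -1683.0000
edge 2: (18.5,3.5)→(15,38.5)  cross = 18.5·38.5 − 15·3.5 = 659.7500; (r_i+r_j)·cross = 33.5·659.7500 = 22101.6250
edge 3: (15,38.5)→(6,12.5)  cross = 15·12.5 − 6·38.5 = -43.5000; (r_i+r_j)·cross = 21·-43.5000 = -913.5000
Σcross = 417.0000 → A = |Σcross|/2 = 208.5000 mm²
Σ(r_i+r_j)·cross = 16466.0000 → first moment M = |Σ|/6 = 2744.3333
R_c = M/A = 2744.3333/208.5000 = 13.1623 mm
θ = 356° = 6.213372 rad
V = θ·R_c·A = 6.213372·13.1623·208.5000 = 17051.564 mm³

Volume = 17051.564 mm³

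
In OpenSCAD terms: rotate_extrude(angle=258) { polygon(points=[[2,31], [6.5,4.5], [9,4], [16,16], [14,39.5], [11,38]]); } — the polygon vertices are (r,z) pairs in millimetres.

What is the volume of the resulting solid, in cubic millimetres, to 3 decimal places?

Volume = 13705.102 mm³

Profile (r,z), 6 vertices: (2,31) (6.5,4.5) (9,4) (16,16) (14,39.5) (11,38)
edge 0: (2,31)→(6.5,4.5)  cross = 2·4.5 − 6.5·31 = -192.5000; (r_i+r_j)·cross = 8.5·-192.5000 = -1636.2500
edge 1: (6.5,4.5)→(9,4)  cross = 6.5·4 − 9·4.5 = -14.5000; (r_i+r_j)·cross = 15.5·-14.5000 = -224.7500
edge 2: (9,4)→(16,16)  cross = 9·16 − 16·4 = 80.0000; (r_i+r_j)·cross = 25·80.0000 = 2000.0000
edge 3: (16,16)→(14,39.5)  cross = 16·39.5 − 14·16 = 408.0000; (r_i+r_j)·cross = 30·408.0000 = 12240.0000
edge 4: (14,39.5)→(11,38)  cross = 14·38 − 11·39.5 = 97.5000; (r_i+r_j)·cross = 25·97.5000 = 2437.5000
edge 5: (11,38)→(2,31)  cross = 11·31 − 2·38 = 265.0000; (r_i+r_j)·cross = 13·265.0000 = 3445.0000
Σcross = 643.5000 → A = |Σcross|/2 = 321.7500 mm²
Σ(r_i+r_j)·cross = 18261.5000 → first moment M = |Σ|/6 = 3043.5833
R_c = M/A = 3043.5833/321.7500 = 9.4595 mm
θ = 258° = 4.502949 rad
V = θ·R_c·A = 4.502949·9.4595·321.7500 = 13705.102 mm³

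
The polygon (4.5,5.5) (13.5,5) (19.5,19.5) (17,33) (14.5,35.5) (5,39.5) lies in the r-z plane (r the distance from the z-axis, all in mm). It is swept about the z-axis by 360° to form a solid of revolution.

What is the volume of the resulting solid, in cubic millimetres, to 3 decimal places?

Profile (r,z), 6 vertices: (4.5,5.5) (13.5,5) (19.5,19.5) (17,33) (14.5,35.5) (5,39.5)
edge 0: (4.5,5.5)→(13.5,5)  cross = 4.5·5 − 13.5·5.5 = -51.7500; (r_i+r_j)·cross = 18·-51.7500 = -931.5000
edge 1: (13.5,5)→(19.5,19.5)  cross = 13.5·19.5 − 19.5·5 = 165.7500; (r_i+r_j)·cross = 33·165.7500 = 5469.7500
edge 2: (19.5,19.5)→(17,33)  cross = 19.5·33 − 17·19.5 = 312.0000; (r_i+r_j)·cross = 36.5·312.0000 = 11388.0000
edge 3: (17,33)→(14.5,35.5)  cross = 17·35.5 − 14.5·33 = 125.0000; (r_i+r_j)·cross = 31.5·125.0000 = 3937.5000
edge 4: (14.5,35.5)→(5,39.5)  cross = 14.5·39.5 − 5·35.5 = 395.2500; (r_i+r_j)·cross = 19.5·395.2500 = 7707.3750
edge 5: (5,39.5)→(4.5,5.5)  cross = 5·5.5 − 4.5·39.5 = -150.2500; (r_i+r_j)·cross = 9.5·-150.2500 = -1427.3750
Σcross = 796.0000 → A = |Σcross|/2 = 398.0000 mm²
Σ(r_i+r_j)·cross = 26143.7500 → first moment M = |Σ|/6 = 4357.2917
R_c = M/A = 4357.2917/398.0000 = 10.9480 mm
θ = 360° = 6.283185 rad
V = θ·R_c·A = 6.283185·10.9480·398.0000 = 27377.671 mm³

Volume = 27377.671 mm³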